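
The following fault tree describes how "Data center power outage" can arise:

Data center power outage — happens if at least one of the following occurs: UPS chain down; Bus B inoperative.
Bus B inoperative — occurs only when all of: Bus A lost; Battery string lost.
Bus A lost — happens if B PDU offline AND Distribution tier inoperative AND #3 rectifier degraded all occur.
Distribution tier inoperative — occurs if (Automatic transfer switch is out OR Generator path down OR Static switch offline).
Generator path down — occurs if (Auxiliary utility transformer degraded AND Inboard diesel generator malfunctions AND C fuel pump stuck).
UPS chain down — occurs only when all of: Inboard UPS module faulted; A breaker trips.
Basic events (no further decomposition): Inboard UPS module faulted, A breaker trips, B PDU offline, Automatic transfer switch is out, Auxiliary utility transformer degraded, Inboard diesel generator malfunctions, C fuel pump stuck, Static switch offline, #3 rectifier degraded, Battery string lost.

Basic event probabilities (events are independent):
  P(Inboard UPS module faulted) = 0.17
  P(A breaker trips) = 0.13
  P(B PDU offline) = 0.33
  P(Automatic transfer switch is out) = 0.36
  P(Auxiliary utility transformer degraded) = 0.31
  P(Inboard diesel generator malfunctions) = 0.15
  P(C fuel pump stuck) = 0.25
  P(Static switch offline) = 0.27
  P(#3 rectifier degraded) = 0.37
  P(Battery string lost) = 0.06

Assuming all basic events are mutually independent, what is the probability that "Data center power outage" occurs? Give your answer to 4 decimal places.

0.0260

P(UPS chain down) [AND] = 0.17 × 0.13 = 0.022100
P(Generator path down) [AND] = 0.31 × 0.15 × 0.25 = 0.011625
P(Distribution tier inoperative) [OR] = 1 − (1−0.36) × (1−0.011625) × (1−0.27) = 0.538231
P(Bus A lost) [AND] = 0.33 × 0.538231 × 0.37 = 0.065718
P(Bus B inoperative) [AND] = 0.065718 × 0.06 = 0.003943
P(Data center power outage) [OR] = 1 − (1−0.022100) × (1−0.003943) = 0.025956
Rounded to 4 decimal places: P(Data center power outage) ≈ 0.0260.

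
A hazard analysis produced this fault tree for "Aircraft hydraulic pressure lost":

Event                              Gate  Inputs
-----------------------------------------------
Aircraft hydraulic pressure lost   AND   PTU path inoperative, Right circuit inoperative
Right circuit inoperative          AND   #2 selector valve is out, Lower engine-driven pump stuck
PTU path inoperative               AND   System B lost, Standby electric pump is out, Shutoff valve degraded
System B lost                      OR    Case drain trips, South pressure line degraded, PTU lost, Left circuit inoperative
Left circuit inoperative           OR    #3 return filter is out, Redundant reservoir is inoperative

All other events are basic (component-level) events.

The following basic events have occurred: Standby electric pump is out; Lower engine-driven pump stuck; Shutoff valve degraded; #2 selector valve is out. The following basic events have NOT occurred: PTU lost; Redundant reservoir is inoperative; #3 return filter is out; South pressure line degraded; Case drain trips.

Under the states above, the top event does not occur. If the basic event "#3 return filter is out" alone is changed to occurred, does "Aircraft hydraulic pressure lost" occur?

Counterfactual: set "#3 return filter is out" to occurred.
Left circuit inoperative [OR]: #3 return filter is out=occurs, Redundant reservoir is inoperative=not → at least one input occurs → occurs.
System B lost [OR]: Case drain trips=not, South pressure line degraded=not, PTU lost=not, Left circuit inoperative=occurs → at least one input occurs → occurs.
PTU path inoperative [AND]: System B lost=occurs, Standby electric pump is out=occurs, Shutoff valve degraded=occurs → all inputs occur → occurs.
Right circuit inoperative [AND]: #2 selector valve is out=occurs, Lower engine-driven pump stuck=occurs → all inputs occur → occurs.
Aircraft hydraulic pressure lost [AND]: PTU path inoperative=occurs, Right circuit inoperative=occurs → all inputs occur → occurs.

Yes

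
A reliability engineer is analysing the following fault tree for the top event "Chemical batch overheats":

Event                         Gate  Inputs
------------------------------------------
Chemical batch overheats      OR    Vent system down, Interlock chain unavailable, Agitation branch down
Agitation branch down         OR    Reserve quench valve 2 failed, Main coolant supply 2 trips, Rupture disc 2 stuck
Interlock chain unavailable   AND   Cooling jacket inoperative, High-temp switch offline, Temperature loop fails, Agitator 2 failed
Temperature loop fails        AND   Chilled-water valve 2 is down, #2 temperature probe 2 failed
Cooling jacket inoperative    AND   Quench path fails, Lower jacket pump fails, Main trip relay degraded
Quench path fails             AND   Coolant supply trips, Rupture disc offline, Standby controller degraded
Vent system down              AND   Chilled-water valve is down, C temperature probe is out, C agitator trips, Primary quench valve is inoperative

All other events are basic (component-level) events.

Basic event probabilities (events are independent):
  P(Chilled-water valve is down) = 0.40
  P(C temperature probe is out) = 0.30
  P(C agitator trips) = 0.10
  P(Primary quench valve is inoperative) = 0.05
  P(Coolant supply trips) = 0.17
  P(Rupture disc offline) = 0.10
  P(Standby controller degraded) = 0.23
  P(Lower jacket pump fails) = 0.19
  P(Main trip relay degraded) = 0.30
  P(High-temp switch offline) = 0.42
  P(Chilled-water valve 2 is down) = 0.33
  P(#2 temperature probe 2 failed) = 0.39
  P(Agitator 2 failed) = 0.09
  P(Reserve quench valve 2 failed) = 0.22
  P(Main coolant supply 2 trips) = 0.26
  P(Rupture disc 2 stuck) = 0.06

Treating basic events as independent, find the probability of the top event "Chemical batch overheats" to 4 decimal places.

P(Vent system down) [AND] = 0.40 × 0.30 × 0.10 × 0.05 = 0.000600
P(Quench path fails) [AND] = 0.17 × 0.10 × 0.23 = 0.003910
P(Cooling jacket inoperative) [AND] = 0.003910 × 0.19 × 0.30 = 0.000223
P(Temperature loop fails) [AND] = 0.33 × 0.39 = 0.128700
P(Interlock chain unavailable) [AND] = 0.000223 × 0.42 × 0.128700 × 0.09 = 0.000001
P(Agitation branch down) [OR] = 1 − (1−0.22) × (1−0.26) × (1−0.06) = 0.457432
P(Chemical batch overheats) [OR] = 1 − (1−0.000600) × (1−0.000001) × (1−0.457432) = 0.457758
Rounded to 4 decimal places: P(Chemical batch overheats) ≈ 0.4578.

0.4578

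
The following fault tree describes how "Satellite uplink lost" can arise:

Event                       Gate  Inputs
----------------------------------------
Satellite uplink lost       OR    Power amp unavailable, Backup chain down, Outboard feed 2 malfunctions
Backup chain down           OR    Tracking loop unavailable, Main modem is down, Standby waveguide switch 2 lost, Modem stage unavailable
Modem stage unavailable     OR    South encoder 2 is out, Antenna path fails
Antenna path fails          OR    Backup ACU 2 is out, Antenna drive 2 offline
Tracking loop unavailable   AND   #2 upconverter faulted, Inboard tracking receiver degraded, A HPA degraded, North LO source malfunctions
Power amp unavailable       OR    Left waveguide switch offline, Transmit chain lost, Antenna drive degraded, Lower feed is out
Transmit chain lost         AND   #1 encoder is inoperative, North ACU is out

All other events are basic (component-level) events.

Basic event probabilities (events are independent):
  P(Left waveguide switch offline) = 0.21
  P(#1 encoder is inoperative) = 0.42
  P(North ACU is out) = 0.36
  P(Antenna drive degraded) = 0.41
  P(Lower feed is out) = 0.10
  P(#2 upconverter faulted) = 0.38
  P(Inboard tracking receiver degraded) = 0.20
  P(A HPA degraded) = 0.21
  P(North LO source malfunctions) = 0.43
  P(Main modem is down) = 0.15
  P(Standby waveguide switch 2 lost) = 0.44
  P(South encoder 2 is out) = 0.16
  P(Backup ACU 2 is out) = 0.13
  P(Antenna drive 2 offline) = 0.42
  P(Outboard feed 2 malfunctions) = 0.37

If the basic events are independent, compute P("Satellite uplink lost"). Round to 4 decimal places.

0.9551

P(Transmit chain lost) [AND] = 0.42 × 0.36 = 0.151200
P(Power amp unavailable) [OR] = 1 − (1−0.21) × (1−0.151200) × (1−0.41) × (1−0.10) = 0.643937
P(Tracking loop unavailable) [AND] = 0.38 × 0.20 × 0.21 × 0.43 = 0.006863
P(Antenna path fails) [OR] = 1 − (1−0.13) × (1−0.42) = 0.495400
P(Modem stage unavailable) [OR] = 1 − (1−0.16) × (1−0.495400) = 0.576136
P(Backup chain down) [OR] = 1 − (1−0.006863) × (1−0.15) × (1−0.44) × (1−0.576136) = 0.799625
P(Satellite uplink lost) [OR] = 1 − (1−0.643937) × (1−0.799625) × (1−0.37) = 0.955052
Rounded to 4 decimal places: P(Satellite uplink lost) ≈ 0.9551.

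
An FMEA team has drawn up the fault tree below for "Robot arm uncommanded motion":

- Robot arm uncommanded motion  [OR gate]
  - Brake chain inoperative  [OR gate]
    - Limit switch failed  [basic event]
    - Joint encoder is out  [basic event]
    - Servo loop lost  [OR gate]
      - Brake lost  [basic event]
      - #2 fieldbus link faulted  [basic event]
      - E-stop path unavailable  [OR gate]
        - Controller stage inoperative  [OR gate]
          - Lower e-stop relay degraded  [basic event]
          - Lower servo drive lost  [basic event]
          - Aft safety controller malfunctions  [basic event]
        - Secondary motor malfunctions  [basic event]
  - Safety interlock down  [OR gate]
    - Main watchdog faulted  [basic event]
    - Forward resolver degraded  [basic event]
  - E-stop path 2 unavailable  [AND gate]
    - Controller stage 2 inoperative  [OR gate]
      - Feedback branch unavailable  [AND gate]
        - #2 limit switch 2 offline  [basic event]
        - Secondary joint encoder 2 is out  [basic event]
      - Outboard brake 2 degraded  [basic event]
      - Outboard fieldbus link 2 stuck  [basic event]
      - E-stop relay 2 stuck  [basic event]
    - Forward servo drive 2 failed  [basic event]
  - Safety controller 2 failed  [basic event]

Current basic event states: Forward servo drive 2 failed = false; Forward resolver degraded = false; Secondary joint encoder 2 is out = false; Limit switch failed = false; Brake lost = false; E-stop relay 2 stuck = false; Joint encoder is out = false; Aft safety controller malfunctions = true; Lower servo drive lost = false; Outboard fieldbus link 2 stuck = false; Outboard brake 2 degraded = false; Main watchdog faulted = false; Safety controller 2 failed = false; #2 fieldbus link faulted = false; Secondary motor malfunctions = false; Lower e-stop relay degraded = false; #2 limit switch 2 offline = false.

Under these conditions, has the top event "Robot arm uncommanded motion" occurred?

Controller stage inoperative [OR]: Lower e-stop relay degraded=not, Lower servo drive lost=not, Aft safety controller malfunctions=occurs → at least one input occurs → occurs.
E-stop path unavailable [OR]: Controller stage inoperative=occurs, Secondary motor malfunctions=not → at least one input occurs → occurs.
Servo loop lost [OR]: Brake lost=not, #2 fieldbus link faulted=not, E-stop path unavailable=occurs → at least one input occurs → occurs.
Brake chain inoperative [OR]: Limit switch failed=not, Joint encoder is out=not, Servo loop lost=occurs → at least one input occurs → occurs.
Safety interlock down [OR]: Main watchdog faulted=not, Forward resolver degraded=not → no input occurs → does not occur.
Feedback branch unavailable [AND]: #2 limit switch 2 offline=not, Secondary joint encoder 2 is out=not → not all inputs occur → does not occur.
Controller stage 2 inoperative [OR]: Feedback branch unavailable=not, Outboard brake 2 degraded=not, Outboard fieldbus link 2 stuck=not, E-stop relay 2 stuck=not → no input occurs → does not occur.
E-stop path 2 unavailable [AND]: Controller stage 2 inoperative=not, Forward servo drive 2 failed=not → not all inputs occur → does not occur.
Robot arm uncommanded motion [OR]: Brake chain inoperative=occurs, Safety interlock down=not, E-stop path 2 unavailable=not, Safety controller 2 failed=not → at least one input occurs → occurs.

Yes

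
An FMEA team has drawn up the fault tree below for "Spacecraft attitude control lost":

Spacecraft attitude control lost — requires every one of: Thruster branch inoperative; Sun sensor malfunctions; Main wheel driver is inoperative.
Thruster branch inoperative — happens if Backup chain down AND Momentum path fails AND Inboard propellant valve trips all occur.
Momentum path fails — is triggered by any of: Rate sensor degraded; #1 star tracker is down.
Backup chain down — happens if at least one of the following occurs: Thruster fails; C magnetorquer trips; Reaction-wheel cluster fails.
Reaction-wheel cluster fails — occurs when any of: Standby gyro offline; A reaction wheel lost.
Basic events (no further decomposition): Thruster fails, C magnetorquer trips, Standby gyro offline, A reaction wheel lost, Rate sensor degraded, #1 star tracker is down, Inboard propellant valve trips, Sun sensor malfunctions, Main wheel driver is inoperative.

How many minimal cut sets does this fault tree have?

8

Reaction-wheel cluster fails [OR]: union of children's cut sets → 2 cut set(s).
Backup chain down [OR]: union of children's cut sets → 4 cut set(s).
Momentum path fails [OR]: union of children's cut sets → 2 cut set(s).
Thruster branch inoperative [AND]: one cut set from each child combined → 4 × 2 × 1 = 8 cut set(s).
Spacecraft attitude control lost [AND]: one cut set from each child combined → 8 × 1 × 1 = 8 cut set(s).
Minimal cut sets: {Inboard propellant valve trips, Main wheel driver is inoperative, Rate sensor degraded, Sun sensor malfunctions, Thruster fails}; {#1 star tracker is down, Inboard propellant valve trips, Main wheel driver is inoperative, Sun sensor malfunctions, Thruster fails}; {C magnetorquer trips, Inboard propellant valve trips, Main wheel driver is inoperative, Rate sensor degraded, Sun sensor malfunctions}; {#1 star tracker is down, C magnetorquer trips, Inboard propellant valve trips, Main wheel driver is inoperative, Sun sensor malfunctions}; {Inboard propellant valve trips, Main wheel driver is inoperative, Rate sensor degraded, Standby gyro offline, Sun sensor malfunctions}; {#1 star tracker is down, Inboard propellant valve trips, Main wheel driver is inoperative, Standby gyro offline, Sun sensor malfunctions}; {A reaction wheel lost, Inboard propellant valve trips, Main wheel driver is inoperative, Rate sensor degraded, Sun sensor malfunctions}; {#1 star tracker is down, A reaction wheel lost, Inboard propellant valve trips, Main wheel driver is inoperative, Sun sensor malfunctions}.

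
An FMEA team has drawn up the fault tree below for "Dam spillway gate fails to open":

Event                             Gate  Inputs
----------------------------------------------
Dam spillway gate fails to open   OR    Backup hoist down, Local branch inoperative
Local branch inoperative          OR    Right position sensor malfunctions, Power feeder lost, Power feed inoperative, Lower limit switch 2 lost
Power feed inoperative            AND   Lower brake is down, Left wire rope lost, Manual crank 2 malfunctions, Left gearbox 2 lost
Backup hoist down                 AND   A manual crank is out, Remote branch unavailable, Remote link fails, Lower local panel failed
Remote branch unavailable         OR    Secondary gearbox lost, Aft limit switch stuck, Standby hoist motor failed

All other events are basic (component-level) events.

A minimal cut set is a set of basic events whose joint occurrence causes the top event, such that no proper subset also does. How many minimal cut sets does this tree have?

Remote branch unavailable [OR]: union of children's cut sets → 3 cut set(s).
Backup hoist down [AND]: one cut set from each child combined → 1 × 3 × 1 × 1 = 3 cut set(s).
Power feed inoperative [AND]: one cut set from each child combined → 1 × 1 × 1 × 1 = 1 cut set(s).
Local branch inoperative [OR]: union of children's cut sets → 4 cut set(s).
Dam spillway gate fails to open [OR]: union of children's cut sets → 7 cut set(s).
Minimal cut sets: {A manual crank is out, Lower local panel failed, Remote link fails, Secondary gearbox lost}; {A manual crank is out, Aft limit switch stuck, Lower local panel failed, Remote link fails}; {A manual crank is out, Lower local panel failed, Remote link fails, Standby hoist motor failed}; {Right position sensor malfunctions}; {Power feeder lost}; {Left gearbox 2 lost, Left wire rope lost, Lower brake is down, Manual crank 2 malfunctions}; {Lower limit switch 2 lost}.

7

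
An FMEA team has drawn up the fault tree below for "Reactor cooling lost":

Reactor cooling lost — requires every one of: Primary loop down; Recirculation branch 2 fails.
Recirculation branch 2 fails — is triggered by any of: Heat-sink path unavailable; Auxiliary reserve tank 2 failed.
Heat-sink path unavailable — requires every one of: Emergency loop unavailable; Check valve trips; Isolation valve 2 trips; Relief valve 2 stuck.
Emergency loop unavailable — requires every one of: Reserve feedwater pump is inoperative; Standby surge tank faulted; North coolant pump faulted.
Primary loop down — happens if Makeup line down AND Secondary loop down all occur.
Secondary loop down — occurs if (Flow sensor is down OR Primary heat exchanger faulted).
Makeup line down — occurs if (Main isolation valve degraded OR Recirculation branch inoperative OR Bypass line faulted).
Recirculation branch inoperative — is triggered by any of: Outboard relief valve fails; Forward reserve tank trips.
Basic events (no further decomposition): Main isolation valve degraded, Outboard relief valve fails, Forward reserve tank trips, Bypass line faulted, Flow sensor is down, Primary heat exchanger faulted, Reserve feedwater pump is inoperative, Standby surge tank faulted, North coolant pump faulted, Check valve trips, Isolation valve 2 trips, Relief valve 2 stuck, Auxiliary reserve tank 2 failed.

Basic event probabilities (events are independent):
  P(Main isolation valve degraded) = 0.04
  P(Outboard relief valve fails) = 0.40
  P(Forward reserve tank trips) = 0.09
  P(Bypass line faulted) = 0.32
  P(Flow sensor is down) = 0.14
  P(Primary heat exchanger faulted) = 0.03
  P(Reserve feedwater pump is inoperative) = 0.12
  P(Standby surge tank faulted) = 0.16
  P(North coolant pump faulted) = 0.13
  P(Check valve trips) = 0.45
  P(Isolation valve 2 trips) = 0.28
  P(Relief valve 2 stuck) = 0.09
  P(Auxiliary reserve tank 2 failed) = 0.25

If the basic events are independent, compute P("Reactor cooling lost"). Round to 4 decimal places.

0.0267

P(Recirculation branch inoperative) [OR] = 1 − (1−0.40) × (1−0.09) = 0.454000
P(Makeup line down) [OR] = 1 − (1−0.04) × (1−0.454000) × (1−0.32) = 0.643571
P(Secondary loop down) [OR] = 1 − (1−0.14) × (1−0.03) = 0.165800
P(Primary loop down) [AND] = 0.643571 × 0.165800 = 0.106704
P(Emergency loop unavailable) [AND] = 0.12 × 0.16 × 0.13 = 0.002496
P(Heat-sink path unavailable) [AND] = 0.002496 × 0.45 × 0.28 × 0.09 = 0.000028
P(Recirculation branch 2 fails) [OR] = 1 − (1−0.000028) × (1−0.25) = 0.250021
P(Reactor cooling lost) [AND] = 0.106704 × 0.250021 = 0.026678
Rounded to 4 decimal places: P(Reactor cooling lost) ≈ 0.0267.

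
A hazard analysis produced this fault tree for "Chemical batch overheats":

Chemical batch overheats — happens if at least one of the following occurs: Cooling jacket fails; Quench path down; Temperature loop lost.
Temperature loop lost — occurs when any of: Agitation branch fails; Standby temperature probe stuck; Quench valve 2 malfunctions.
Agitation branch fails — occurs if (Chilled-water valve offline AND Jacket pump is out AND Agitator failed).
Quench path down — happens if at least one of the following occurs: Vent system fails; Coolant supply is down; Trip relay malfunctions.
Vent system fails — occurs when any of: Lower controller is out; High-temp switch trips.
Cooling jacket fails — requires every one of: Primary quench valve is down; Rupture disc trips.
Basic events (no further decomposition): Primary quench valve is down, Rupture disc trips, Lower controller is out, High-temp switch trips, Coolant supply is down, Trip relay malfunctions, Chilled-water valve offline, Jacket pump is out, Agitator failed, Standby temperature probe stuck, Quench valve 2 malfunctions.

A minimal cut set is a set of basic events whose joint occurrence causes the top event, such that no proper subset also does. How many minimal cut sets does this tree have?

8

Cooling jacket fails [AND]: one cut set from each child combined → 1 × 1 = 1 cut set(s).
Vent system fails [OR]: union of children's cut sets → 2 cut set(s).
Quench path down [OR]: union of children's cut sets → 4 cut set(s).
Agitation branch fails [AND]: one cut set from each child combined → 1 × 1 × 1 = 1 cut set(s).
Temperature loop lost [OR]: union of children's cut sets → 3 cut set(s).
Chemical batch overheats [OR]: union of children's cut sets → 8 cut set(s).
Minimal cut sets: {Primary quench valve is down, Rupture disc trips}; {Lower controller is out}; {High-temp switch trips}; {Coolant supply is down}; {Trip relay malfunctions}; {Agitator failed, Chilled-water valve offline, Jacket pump is out}; {Standby temperature probe stuck}; {Quench valve 2 malfunctions}.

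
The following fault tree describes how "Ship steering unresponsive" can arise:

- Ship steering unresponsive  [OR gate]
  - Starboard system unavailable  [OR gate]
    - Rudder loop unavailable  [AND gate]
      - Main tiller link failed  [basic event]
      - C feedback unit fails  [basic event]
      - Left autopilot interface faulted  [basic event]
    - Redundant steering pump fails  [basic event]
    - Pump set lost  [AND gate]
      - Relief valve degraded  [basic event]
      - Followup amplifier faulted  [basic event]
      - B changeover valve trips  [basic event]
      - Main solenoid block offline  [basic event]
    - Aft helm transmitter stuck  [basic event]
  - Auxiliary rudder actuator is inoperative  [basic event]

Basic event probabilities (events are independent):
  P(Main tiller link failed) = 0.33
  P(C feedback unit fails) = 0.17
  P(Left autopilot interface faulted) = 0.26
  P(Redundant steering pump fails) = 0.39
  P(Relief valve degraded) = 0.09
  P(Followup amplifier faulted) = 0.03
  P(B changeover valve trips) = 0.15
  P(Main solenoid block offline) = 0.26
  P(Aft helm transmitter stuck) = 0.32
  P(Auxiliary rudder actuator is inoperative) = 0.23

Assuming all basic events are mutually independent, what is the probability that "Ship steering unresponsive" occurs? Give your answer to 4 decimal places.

P(Rudder loop unavailable) [AND] = 0.33 × 0.17 × 0.26 = 0.014586
P(Pump set lost) [AND] = 0.09 × 0.03 × 0.15 × 0.26 = 0.000105
P(Starboard system unavailable) [OR] = 1 − (1−0.014586) × (1−0.39) × (1−0.000105) × (1−0.32) = 0.591293
P(Ship steering unresponsive) [OR] = 1 − (1−0.591293) × (1−0.23) = 0.685296
Rounded to 4 decimal places: P(Ship steering unresponsive) ≈ 0.6853.

0.6853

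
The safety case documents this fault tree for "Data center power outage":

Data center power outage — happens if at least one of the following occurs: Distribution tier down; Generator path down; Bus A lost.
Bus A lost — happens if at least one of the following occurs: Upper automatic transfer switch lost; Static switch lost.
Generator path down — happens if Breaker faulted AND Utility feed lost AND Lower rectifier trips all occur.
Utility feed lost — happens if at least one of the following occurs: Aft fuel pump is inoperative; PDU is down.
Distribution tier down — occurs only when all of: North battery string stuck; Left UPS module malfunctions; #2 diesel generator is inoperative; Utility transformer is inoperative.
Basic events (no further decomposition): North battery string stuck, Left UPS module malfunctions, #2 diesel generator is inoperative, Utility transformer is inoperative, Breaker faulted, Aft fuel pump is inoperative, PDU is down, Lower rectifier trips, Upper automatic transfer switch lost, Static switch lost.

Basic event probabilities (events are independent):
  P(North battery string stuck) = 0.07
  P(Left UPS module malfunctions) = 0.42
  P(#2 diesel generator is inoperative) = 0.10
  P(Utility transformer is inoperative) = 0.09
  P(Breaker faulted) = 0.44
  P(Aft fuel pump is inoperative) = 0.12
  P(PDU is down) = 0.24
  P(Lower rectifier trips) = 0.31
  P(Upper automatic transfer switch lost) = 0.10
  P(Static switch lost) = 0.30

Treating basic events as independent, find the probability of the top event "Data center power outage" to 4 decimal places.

0.3986

P(Distribution tier down) [AND] = 0.07 × 0.42 × 0.10 × 0.09 = 0.000265
P(Utility feed lost) [OR] = 1 − (1−0.12) × (1−0.24) = 0.331200
P(Generator path down) [AND] = 0.44 × 0.331200 × 0.31 = 0.045176
P(Bus A lost) [OR] = 1 − (1−0.10) × (1−0.30) = 0.370000
P(Data center power outage) [OR] = 1 − (1−0.000265) × (1−0.045176) × (1−0.370000) = 0.398620
Rounded to 4 decimal places: P(Data center power outage) ≈ 0.3986.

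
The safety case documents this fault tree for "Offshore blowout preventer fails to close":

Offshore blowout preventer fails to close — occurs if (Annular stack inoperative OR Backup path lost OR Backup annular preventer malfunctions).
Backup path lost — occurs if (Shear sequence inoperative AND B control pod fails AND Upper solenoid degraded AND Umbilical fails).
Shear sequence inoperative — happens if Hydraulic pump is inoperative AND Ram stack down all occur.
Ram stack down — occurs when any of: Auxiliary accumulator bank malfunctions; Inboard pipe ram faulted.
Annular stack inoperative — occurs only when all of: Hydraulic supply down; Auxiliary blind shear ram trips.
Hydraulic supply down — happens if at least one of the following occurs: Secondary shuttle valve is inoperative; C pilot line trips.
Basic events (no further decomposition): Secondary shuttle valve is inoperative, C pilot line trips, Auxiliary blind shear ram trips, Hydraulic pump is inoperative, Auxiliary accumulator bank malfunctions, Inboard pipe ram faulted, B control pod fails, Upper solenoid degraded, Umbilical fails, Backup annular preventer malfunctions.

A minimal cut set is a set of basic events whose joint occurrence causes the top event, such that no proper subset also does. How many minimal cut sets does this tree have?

Hydraulic supply down [OR]: union of children's cut sets → 2 cut set(s).
Annular stack inoperative [AND]: one cut set from each child combined → 2 × 1 = 2 cut set(s).
Ram stack down [OR]: union of children's cut sets → 2 cut set(s).
Shear sequence inoperative [AND]: one cut set from each child combined → 1 × 2 = 2 cut set(s).
Backup path lost [AND]: one cut set from each child combined → 2 × 1 × 1 × 1 = 2 cut set(s).
Offshore blowout preventer fails to close [OR]: union of children's cut sets → 5 cut set(s).
Minimal cut sets: {Auxiliary blind shear ram trips, Secondary shuttle valve is inoperative}; {Auxiliary blind shear ram trips, C pilot line trips}; {Auxiliary accumulator bank malfunctions, B control pod fails, Hydraulic pump is inoperative, Umbilical fails, Upper solenoid degraded}; {B control pod fails, Hydraulic pump is inoperative, Inboard pipe ram faulted, Umbilical fails, Upper solenoid degraded}; {Backup annular preventer malfunctions}.

5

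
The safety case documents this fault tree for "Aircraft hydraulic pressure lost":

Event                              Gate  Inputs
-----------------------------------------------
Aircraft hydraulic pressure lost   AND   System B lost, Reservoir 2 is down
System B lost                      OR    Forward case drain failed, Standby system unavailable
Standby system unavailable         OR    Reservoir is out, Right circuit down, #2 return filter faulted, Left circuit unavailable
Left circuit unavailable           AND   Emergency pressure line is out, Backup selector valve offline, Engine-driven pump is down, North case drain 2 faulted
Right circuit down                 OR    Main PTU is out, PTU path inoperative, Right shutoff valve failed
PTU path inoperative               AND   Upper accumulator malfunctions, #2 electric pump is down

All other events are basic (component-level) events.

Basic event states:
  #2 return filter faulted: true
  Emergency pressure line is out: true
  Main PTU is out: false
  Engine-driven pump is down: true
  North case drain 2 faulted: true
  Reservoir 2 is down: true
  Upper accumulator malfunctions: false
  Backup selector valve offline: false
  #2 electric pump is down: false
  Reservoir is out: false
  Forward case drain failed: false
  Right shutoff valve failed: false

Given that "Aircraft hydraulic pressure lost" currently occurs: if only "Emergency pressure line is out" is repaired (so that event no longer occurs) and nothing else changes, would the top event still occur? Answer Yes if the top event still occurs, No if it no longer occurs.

Counterfactual: set "Emergency pressure line is out" to not occurred.
PTU path inoperative [AND]: Upper accumulator malfunctions=not, #2 electric pump is down=not → not all inputs occur → does not occur.
Right circuit down [OR]: Main PTU is out=not, PTU path inoperative=not, Right shutoff valve failed=not → no input occurs → does not occur.
Left circuit unavailable [AND]: Emergency pressure line is out=not, Backup selector valve offline=not, Engine-driven pump is down=occurs, North case drain 2 faulted=occurs → not all inputs occur → does not occur.
Standby system unavailable [OR]: Reservoir is out=not, Right circuit down=not, #2 return filter faulted=occurs, Left circuit unavailable=not → at least one input occurs → occurs.
System B lost [OR]: Forward case drain failed=not, Standby system unavailable=occurs → at least one input occurs → occurs.
Aircraft hydraulic pressure lost [AND]: System B lost=occurs, Reservoir 2 is down=occurs → all inputs occur → occurs.

Yes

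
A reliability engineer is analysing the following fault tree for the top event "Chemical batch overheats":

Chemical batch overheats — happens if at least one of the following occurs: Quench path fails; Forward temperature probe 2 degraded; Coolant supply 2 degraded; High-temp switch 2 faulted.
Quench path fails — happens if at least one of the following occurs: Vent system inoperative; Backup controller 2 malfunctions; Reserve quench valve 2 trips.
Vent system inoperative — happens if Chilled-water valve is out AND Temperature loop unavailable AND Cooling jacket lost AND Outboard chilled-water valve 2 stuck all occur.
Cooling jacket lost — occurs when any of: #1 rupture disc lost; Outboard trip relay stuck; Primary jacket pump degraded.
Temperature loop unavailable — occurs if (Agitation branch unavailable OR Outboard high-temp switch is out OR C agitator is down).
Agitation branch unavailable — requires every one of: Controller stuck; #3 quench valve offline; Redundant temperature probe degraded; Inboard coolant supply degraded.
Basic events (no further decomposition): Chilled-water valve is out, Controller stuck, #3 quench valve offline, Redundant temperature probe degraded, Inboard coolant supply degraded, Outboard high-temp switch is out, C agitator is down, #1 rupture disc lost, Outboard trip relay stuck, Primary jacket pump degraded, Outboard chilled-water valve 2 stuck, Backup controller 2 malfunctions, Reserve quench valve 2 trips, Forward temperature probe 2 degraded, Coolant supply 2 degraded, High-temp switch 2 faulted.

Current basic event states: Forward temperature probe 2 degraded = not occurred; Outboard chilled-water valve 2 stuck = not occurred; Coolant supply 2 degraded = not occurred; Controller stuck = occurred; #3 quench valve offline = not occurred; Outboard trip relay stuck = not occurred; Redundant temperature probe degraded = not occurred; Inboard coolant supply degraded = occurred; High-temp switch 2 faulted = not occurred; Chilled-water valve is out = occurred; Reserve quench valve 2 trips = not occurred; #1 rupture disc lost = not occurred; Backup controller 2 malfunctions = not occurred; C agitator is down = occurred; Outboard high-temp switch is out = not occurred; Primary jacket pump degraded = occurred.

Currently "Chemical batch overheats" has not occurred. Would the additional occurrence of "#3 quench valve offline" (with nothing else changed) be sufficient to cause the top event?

Counterfactual: set "#3 quench valve offline" to occurred.
Agitation branch unavailable [AND]: Controller stuck=occurs, #3 quench valve offline=occurs, Redundant temperature probe degraded=not, Inboard coolant supply degraded=occurs → not all inputs occur → does not occur.
Temperature loop unavailable [OR]: Agitation branch unavailable=not, Outboard high-temp switch is out=not, C agitator is down=occurs → at least one input occurs → occurs.
Cooling jacket lost [OR]: #1 rupture disc lost=not, Outboard trip relay stuck=not, Primary jacket pump degraded=occurs → at least one input occurs → occurs.
Vent system inoperative [AND]: Chilled-water valve is out=occurs, Temperature loop unavailable=occurs, Cooling jacket lost=occurs, Outboard chilled-water valve 2 stuck=not → not all inputs occur → does not occur.
Quench path fails [OR]: Vent system inoperative=not, Backup controller 2 malfunctions=not, Reserve quench valve 2 trips=not → no input occurs → does not occur.
Chemical batch overheats [OR]: Quench path fails=not, Forward temperature probe 2 degraded=not, Coolant supply 2 degraded=not, High-temp switch 2 faulted=not → no input occurs → does not occur.

No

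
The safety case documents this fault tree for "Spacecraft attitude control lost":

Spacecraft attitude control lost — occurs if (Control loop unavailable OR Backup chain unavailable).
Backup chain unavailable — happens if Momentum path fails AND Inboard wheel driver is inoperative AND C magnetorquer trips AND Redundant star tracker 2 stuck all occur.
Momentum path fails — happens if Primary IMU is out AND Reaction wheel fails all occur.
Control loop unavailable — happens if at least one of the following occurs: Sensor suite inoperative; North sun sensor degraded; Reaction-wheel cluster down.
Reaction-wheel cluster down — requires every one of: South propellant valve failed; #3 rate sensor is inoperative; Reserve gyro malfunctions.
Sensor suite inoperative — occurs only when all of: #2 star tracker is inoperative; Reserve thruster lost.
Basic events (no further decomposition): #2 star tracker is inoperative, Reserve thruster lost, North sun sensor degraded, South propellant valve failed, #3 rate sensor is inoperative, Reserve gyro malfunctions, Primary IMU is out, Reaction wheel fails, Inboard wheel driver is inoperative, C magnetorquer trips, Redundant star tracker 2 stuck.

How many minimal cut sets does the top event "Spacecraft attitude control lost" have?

Sensor suite inoperative [AND]: one cut set from each child combined → 1 × 1 = 1 cut set(s).
Reaction-wheel cluster down [AND]: one cut set from each child combined → 1 × 1 × 1 = 1 cut set(s).
Control loop unavailable [OR]: union of children's cut sets → 3 cut set(s).
Momentum path fails [AND]: one cut set from each child combined → 1 × 1 = 1 cut set(s).
Backup chain unavailable [AND]: one cut set from each child combined → 1 × 1 × 1 × 1 = 1 cut set(s).
Spacecraft attitude control lost [OR]: union of children's cut sets → 4 cut set(s).
Minimal cut sets: {#2 star tracker is inoperative, Reserve thruster lost}; {North sun sensor degraded}; {#3 rate sensor is inoperative, Reserve gyro malfunctions, South propellant valve failed}; {C magnetorquer trips, Inboard wheel driver is inoperative, Primary IMU is out, Reaction wheel fails, Redundant star tracker 2 stuck}.

4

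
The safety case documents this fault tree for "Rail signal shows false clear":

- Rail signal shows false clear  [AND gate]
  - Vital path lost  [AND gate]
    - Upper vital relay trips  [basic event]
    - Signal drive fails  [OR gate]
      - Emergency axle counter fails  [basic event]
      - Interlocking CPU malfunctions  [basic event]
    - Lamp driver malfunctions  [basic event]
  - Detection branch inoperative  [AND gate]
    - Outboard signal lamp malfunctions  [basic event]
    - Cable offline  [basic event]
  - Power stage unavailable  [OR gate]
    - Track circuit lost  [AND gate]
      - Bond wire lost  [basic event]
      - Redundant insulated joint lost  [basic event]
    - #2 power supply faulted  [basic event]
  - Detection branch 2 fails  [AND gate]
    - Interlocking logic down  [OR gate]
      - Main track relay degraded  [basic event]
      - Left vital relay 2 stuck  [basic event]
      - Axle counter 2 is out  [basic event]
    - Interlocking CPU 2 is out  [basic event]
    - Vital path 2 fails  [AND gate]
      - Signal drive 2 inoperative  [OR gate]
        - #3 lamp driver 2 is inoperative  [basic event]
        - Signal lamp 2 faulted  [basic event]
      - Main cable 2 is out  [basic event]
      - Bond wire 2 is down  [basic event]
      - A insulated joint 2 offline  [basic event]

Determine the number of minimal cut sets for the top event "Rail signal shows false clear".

24

Signal drive fails [OR]: union of children's cut sets → 2 cut set(s).
Vital path lost [AND]: one cut set from each child combined → 1 × 2 × 1 = 2 cut set(s).
Detection branch inoperative [AND]: one cut set from each child combined → 1 × 1 = 1 cut set(s).
Track circuit lost [AND]: one cut set from each child combined → 1 × 1 = 1 cut set(s).
Power stage unavailable [OR]: union of children's cut sets → 2 cut set(s).
Interlocking logic down [OR]: union of children's cut sets → 3 cut set(s).
Signal drive 2 inoperative [OR]: union of children's cut sets → 2 cut set(s).
Vital path 2 fails [AND]: one cut set from each child combined → 2 × 1 × 1 × 1 = 2 cut set(s).
Detection branch 2 fails [AND]: one cut set from each child combined → 3 × 1 × 2 = 6 cut set(s).
Rail signal shows false clear [AND]: one cut set from each child combined → 2 × 1 × 2 × 6 = 24 cut set(s).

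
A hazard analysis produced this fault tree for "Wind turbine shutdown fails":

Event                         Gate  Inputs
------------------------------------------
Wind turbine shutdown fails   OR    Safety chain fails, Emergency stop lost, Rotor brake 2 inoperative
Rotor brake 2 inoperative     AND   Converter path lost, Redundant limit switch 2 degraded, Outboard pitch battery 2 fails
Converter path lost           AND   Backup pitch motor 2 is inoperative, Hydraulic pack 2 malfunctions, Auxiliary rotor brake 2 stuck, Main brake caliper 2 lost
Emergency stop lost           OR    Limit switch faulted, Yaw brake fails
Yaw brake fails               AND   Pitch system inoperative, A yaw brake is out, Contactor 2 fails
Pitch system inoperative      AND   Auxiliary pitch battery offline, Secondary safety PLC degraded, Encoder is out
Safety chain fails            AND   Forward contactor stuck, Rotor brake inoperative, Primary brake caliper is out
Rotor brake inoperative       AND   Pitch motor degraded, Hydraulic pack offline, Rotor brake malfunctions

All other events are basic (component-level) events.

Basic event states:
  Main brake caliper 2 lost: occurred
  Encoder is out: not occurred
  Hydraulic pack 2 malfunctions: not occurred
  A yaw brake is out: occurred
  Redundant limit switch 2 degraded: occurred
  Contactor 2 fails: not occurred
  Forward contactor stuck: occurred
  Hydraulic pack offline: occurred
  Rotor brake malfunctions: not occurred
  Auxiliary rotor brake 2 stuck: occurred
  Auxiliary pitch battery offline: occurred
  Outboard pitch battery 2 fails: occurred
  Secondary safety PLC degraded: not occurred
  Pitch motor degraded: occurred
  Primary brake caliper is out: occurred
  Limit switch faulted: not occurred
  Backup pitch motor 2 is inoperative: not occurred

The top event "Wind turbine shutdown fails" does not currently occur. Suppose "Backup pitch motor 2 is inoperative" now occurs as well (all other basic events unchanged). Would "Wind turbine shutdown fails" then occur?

No

Counterfactual: set "Backup pitch motor 2 is inoperative" to occurred.
Rotor brake inoperative [AND]: Pitch motor degraded=occurs, Hydraulic pack offline=occurs, Rotor brake malfunctions=not → not all inputs occur → does not occur.
Safety chain fails [AND]: Forward contactor stuck=occurs, Rotor brake inoperative=not, Primary brake caliper is out=occurs → not all inputs occur → does not occur.
Pitch system inoperative [AND]: Auxiliary pitch battery offline=occurs, Secondary safety PLC degraded=not, Encoder is out=not → not all inputs occur → does not occur.
Yaw brake fails [AND]: Pitch system inoperative=not, A yaw brake is out=occurs, Contactor 2 fails=not → not all inputs occur → does not occur.
Emergency stop lost [OR]: Limit switch faulted=not, Yaw brake fails=not → no input occurs → does not occur.
Converter path lost [AND]: Backup pitch motor 2 is inoperative=occurs, Hydraulic pack 2 malfunctions=not, Auxiliary rotor brake 2 stuck=occurs, Main brake caliper 2 lost=occurs → not all inputs occur → does not occur.
Rotor brake 2 inoperative [AND]: Converter path lost=not, Redundant limit switch 2 degraded=occurs, Outboard pitch battery 2 fails=occurs → not all inputs occur → does not occur.
Wind turbine shutdown fails [OR]: Safety chain fails=not, Emergency stop lost=not, Rotor brake 2 inoperative=not → no input occurs → does not occur.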